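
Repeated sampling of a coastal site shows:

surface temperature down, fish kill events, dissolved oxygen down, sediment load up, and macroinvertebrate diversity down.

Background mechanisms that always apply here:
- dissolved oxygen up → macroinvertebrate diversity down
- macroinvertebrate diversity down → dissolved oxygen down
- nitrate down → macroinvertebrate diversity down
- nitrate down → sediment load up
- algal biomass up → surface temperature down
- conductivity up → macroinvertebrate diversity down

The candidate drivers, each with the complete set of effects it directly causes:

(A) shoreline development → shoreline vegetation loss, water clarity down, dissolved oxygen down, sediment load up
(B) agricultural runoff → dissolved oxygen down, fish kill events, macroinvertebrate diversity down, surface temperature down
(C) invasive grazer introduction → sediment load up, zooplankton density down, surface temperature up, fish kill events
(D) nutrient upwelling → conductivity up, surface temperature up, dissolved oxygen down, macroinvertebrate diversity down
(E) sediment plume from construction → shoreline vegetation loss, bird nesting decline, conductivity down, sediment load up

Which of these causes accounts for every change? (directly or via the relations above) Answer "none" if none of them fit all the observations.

none

For each candidate, compare predicted effects to what was observed:
(A) shoreline development — surface temperature down miss; fish kill events miss; dissolved oxygen down match; sediment load up match; macroinvertebrate diversity down miss
(B) agricultural runoff — surface temperature down match; fish kill events match; dissolved oxygen down match; sediment load up miss; macroinvertebrate diversity down match
(C) invasive grazer introduction — fails on surface temperature down, dissolved oxygen down, macroinvertebrate diversity down (predicts surface temperature up, not surface temperature down)
(D) nutrient upwelling — fails on surface temperature down, fish kill events, sediment load up (predicts surface temperature up, not surface temperature down)
(E) sediment plume from construction — surface temperature down miss; fish kill events miss; dissolved oxygen down miss; sediment load up match; macroinvertebrate diversity down miss
None of the listed candidates fits everything.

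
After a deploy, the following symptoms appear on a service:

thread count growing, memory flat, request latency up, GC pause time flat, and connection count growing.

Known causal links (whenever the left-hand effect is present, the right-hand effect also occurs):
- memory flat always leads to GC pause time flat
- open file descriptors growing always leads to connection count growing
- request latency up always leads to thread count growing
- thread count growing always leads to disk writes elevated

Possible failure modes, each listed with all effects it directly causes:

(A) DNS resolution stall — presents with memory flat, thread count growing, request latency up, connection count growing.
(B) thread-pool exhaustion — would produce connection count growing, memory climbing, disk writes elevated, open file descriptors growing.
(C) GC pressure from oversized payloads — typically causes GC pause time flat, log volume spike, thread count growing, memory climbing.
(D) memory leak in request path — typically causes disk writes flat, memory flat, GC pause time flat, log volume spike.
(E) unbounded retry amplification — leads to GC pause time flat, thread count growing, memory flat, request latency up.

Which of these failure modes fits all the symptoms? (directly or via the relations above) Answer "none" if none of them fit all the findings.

For each candidate, compare predicted effects to what was observed:
(A) DNS resolution stall — accounts for every observation (GC pause time flat by memory flat → GC pause time flat)
(B) thread-pool exhaustion — thread count growing NO; memory flat NO; request latency up NO; GC pause time flat NO; connection count growing yes
(C) GC pressure from oversized payloads — thread count growing yes; memory flat NO; request latency up NO; GC pause time flat yes; connection count growing NO
(D) memory leak in request path — thread count growing NO; memory flat yes; request latency up NO; GC pause time flat yes; connection count growing NO
(E) unbounded retry amplification — does not account for connection count growing
(A) alone accounts for all the evidence.

A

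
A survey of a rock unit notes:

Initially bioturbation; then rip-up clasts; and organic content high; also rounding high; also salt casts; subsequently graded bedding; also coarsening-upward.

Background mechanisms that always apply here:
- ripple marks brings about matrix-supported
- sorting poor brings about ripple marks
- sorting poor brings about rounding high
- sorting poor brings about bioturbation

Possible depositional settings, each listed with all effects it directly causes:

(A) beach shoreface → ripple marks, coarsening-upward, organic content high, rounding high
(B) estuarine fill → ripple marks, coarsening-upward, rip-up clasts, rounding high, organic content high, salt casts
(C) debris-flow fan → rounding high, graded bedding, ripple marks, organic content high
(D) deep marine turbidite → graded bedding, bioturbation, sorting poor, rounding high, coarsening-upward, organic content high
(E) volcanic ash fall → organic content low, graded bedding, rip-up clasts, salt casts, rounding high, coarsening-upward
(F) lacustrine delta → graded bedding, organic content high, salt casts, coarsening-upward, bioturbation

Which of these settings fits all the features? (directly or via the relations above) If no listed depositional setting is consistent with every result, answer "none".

none

For each candidate, compare predicted effects to what was observed:
(A) beach shoreface — bioturbation miss; rip-up clasts miss; organic content high match; rounding high match; salt casts miss; graded bedding miss; coarsening-upward match
(B) estuarine fill — does not account for bioturbation, graded bedding
(C) debris-flow fan — bioturbation miss; rip-up clasts miss; organic content high match; rounding high match; salt casts miss; graded bedding match; coarsening-upward miss
(D) deep marine turbidite — does not account for rip-up clasts, salt casts
(E) volcanic ash fall — fails on bioturbation, organic content high (predicts organic content low, not organic content high)
(F) lacustrine delta — does not account for rip-up clasts, rounding high
Every candidate fails on at least one observation.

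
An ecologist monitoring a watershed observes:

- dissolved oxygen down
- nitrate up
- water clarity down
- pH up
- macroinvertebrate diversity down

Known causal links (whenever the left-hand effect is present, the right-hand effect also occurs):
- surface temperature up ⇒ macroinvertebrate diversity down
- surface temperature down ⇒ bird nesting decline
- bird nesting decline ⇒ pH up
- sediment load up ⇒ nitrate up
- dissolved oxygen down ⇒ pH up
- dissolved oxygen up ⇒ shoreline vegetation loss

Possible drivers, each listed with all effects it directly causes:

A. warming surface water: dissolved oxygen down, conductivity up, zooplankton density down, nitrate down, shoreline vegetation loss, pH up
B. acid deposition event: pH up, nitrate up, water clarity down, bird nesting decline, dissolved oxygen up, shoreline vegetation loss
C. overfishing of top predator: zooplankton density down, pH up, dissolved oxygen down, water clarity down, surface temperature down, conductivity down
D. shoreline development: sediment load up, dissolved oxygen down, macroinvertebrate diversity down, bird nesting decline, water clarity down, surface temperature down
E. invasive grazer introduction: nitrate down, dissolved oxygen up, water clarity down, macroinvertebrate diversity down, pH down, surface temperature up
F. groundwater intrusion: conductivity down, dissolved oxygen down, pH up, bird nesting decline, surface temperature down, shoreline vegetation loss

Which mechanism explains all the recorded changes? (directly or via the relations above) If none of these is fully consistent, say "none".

D

Checking each candidate against the observations:
(A) warming surface water — dissolved oxygen down yes; nitrate up NO; water clarity down NO; pH up yes; macroinvertebrate diversity down NO
(B) acid deposition event — dissolved oxygen down NO; nitrate up yes; water clarity down yes; pH up yes; macroinvertebrate diversity down NO
(C) overfishing of top predator — does not account for nitrate up, macroinvertebrate diversity down
(D) shoreline development — dissolved oxygen down yes; nitrate up yes (through sediment load up → nitrate up); water clarity down yes; pH up yes (through bird nesting decline → pH up); macroinvertebrate diversity down yes
(E) invasive grazer introduction — fails on dissolved oxygen down, nitrate up, pH up (predicts dissolved oxygen up, not dissolved oxygen down; predicts nitrate down, not nitrate up; predicts pH down, not pH up)
(F) groundwater intrusion — dissolved oxygen down yes; nitrate up NO; water clarity down NO; pH up yes; macroinvertebrate diversity down NO
(D) is the only candidate with no mismatches.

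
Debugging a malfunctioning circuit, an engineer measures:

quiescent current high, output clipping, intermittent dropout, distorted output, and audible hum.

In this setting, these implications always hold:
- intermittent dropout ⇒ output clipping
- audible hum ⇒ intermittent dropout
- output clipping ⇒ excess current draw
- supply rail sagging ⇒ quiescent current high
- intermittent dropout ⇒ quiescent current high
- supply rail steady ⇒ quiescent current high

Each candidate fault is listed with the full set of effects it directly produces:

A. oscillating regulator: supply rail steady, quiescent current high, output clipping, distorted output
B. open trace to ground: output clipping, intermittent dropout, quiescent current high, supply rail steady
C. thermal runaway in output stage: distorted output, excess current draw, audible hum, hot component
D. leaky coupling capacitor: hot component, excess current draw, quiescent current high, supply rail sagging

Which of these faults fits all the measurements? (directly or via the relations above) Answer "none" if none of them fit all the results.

Checking each candidate against the observations:
(A) oscillating regulator — quiescent current high +; output clipping +; intermittent dropout -; distorted output +; audible hum -
(B) open trace to ground — quiescent current high +; output clipping +; intermittent dropout +; distorted output -; audible hum -
(C) thermal runaway in output stage — accounts for every observation (quiescent current high by audible hum → intermittent dropout → quiescent current high)
(D) leaky coupling capacitor — does not account for output clipping, intermittent dropout, distorted output, audible hum
(C) is the only candidate with no mismatches.

C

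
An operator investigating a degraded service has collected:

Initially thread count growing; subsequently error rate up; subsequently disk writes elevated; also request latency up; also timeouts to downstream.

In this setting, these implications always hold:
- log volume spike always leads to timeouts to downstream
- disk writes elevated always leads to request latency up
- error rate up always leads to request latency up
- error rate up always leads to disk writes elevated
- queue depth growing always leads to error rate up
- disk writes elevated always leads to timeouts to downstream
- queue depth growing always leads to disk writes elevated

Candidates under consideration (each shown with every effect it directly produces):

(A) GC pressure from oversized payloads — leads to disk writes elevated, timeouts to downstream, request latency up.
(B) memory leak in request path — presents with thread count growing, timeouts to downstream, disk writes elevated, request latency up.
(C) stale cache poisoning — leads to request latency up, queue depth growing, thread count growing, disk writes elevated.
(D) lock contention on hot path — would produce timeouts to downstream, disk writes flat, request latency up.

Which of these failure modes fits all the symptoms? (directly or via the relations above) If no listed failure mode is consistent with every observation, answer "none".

C

Checking each candidate against the observations:
(A) GC pressure from oversized payloads — does not account for thread count growing, error rate up
(B) memory leak in request path — does not account for error rate up
(C) stale cache poisoning — thread count growing +; error rate up + (through queue depth growing → error rate up); disk writes elevated +; request latency up +; timeouts to downstream + (through disk writes elevated → timeouts to downstream)
(D) lock contention on hot path — thread count growing -; error rate up -; disk writes elevated -; request latency up +; timeouts to downstream +
Only (C) is consistent with every observation.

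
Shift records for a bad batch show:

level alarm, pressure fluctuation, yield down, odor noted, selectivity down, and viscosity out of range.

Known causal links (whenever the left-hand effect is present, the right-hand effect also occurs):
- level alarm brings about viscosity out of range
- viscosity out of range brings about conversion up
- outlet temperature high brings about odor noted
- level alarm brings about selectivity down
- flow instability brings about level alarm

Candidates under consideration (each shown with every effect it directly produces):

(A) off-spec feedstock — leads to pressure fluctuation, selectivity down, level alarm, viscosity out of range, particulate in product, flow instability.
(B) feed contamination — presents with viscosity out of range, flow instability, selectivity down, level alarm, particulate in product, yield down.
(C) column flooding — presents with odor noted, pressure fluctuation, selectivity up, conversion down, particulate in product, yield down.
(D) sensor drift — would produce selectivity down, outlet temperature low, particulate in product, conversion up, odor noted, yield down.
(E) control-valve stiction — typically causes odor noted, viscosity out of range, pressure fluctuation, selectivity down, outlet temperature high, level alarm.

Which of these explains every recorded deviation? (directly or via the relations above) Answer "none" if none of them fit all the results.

Checking each candidate against the observations:
(A) off-spec feedstock — does not account for yield down, odor noted
(B) feed contamination — does not account for pressure fluctuation, odor noted
(C) column flooding — fails on level alarm, selectivity down, viscosity out of range (predicts selectivity up, not selectivity down)
(D) sensor drift — does not account for level alarm, pressure fluctuation, viscosity out of range
(E) control-valve stiction — level alarm +; pressure fluctuation +; yield down -; odor noted +; selectivity down +; viscosity out of range +
None of the listed candidates fits everything.

none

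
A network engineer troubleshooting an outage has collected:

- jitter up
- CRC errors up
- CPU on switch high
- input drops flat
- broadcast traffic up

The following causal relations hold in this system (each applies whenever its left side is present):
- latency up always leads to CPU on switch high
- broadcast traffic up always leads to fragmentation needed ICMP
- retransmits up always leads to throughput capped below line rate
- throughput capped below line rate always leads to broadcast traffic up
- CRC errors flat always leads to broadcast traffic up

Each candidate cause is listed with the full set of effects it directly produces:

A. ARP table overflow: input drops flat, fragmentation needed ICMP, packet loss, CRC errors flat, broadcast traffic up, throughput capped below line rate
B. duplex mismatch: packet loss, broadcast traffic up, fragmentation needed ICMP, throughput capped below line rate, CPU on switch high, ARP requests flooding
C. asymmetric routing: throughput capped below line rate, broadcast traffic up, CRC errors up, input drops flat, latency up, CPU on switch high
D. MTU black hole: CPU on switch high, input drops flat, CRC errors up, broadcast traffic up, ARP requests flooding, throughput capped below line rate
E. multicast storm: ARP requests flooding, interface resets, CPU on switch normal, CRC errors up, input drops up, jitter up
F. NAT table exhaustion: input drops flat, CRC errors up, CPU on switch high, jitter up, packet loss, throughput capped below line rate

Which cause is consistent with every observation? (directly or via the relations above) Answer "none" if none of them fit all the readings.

F

For each candidate, compare predicted effects to what was observed:
(A) ARP table overflow — jitter up -; CRC errors up -; CPU on switch high -; input drops flat +; broadcast traffic up +
(B) duplex mismatch — jitter up -; CRC errors up -; CPU on switch high +; input drops flat -; broadcast traffic up +
(C) asymmetric routing — jitter up -; CRC errors up +; CPU on switch high +; input drops flat +; broadcast traffic up +
(D) MTU black hole — jitter up -; CRC errors up +; CPU on switch high +; input drops flat +; broadcast traffic up +
(E) multicast storm — jitter up +; CRC errors up +; CPU on switch high -; input drops flat -; broadcast traffic up -
(F) NAT table exhaustion — jitter up +; CRC errors up +; CPU on switch high +; input drops flat +; broadcast traffic up + (by throughput capped below line rate → broadcast traffic up)
(F) is the only candidate with no mismatches.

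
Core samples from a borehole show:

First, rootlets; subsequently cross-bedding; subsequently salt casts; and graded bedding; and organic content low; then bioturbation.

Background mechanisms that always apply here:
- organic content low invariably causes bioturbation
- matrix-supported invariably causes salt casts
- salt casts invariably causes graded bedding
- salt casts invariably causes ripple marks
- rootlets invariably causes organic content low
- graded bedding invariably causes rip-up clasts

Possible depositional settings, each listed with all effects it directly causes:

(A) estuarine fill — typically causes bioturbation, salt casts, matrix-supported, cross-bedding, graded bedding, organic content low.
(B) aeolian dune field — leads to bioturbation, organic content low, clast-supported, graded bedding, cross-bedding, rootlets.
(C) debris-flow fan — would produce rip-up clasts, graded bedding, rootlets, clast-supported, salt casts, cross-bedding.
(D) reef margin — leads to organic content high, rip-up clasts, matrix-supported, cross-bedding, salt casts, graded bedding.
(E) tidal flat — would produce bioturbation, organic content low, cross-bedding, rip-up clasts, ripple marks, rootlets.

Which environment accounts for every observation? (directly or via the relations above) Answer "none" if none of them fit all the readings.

Checking each candidate against the observations:
(A) estuarine fill — rootlets ✗; cross-bedding ✓; salt casts ✓; graded bedding ✓; organic content low ✓; bioturbation ✓
(B) aeolian dune field — does not account for salt casts
(C) debris-flow fan — rootlets ✓; cross-bedding ✓; salt casts ✓; graded bedding ✓; organic content low ✓ (through rootlets → organic content low); bioturbation ✓ (through rootlets → organic content low → bioturbation)
(D) reef margin — fails on rootlets, organic content low, bioturbation (predicts organic content high, not organic content low)
(E) tidal flat — does not account for salt casts, graded bedding
Only (C) is consistent with every observation.

C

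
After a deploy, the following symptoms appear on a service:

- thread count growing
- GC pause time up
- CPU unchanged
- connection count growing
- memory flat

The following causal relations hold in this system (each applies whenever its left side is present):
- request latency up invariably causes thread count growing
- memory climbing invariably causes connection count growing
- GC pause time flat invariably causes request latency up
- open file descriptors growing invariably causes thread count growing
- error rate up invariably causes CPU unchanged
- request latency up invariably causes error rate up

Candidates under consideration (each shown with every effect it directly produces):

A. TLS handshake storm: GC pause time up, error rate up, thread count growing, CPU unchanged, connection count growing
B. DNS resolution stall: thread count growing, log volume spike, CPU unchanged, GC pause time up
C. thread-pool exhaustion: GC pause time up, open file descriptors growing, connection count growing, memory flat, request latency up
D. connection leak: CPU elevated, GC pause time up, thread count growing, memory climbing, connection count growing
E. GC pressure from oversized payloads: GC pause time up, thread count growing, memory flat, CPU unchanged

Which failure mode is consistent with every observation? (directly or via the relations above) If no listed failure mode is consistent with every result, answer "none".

C

Per-candidate check:
(A) TLS handshake storm — does not account for memory flat
(B) DNS resolution stall — thread count growing yes; GC pause time up yes; CPU unchanged yes; connection count growing NO; memory flat NO
(C) thread-pool exhaustion — thread count growing yes (by open file descriptors growing → thread count growing); GC pause time up yes; CPU unchanged yes (by request latency up → error rate up → CPU unchanged); connection count growing yes; memory flat yes
(D) connection leak — fails on CPU unchanged, memory flat (predicts CPU elevated, not CPU unchanged; predicts memory climbing, not memory flat)
(E) GC pressure from oversized payloads — does not account for connection count growing
(C) alone accounts for all the evidence.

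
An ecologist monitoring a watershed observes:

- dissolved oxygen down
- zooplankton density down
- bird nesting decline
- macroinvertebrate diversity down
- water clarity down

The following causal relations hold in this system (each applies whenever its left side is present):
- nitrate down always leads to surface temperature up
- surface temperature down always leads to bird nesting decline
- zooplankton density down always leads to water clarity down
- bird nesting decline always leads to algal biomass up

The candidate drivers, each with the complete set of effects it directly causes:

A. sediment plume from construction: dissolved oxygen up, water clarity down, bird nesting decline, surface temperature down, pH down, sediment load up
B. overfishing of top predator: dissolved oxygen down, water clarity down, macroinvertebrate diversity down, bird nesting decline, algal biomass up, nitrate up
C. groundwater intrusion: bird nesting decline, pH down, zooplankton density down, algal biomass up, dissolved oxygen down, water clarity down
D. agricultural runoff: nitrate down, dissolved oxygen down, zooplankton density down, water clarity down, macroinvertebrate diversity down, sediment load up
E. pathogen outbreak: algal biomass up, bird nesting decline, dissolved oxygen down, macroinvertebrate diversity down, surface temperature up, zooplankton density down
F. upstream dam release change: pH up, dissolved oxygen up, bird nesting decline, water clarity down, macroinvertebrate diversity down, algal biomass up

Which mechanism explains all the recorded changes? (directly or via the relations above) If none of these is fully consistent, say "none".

For each candidate, compare predicted effects to what was observed:
(A) sediment plume from construction — fails on dissolved oxygen down, zooplankton density down, macroinvertebrate diversity down (predicts dissolved oxygen up, not dissolved oxygen down)
(B) overfishing of top predator — dissolved oxygen down +; zooplankton density down -; bird nesting decline +; macroinvertebrate diversity down +; water clarity down +
(C) groundwater intrusion — does not account for macroinvertebrate diversity down
(D) agricultural runoff — dissolved oxygen down +; zooplankton density down +; bird nesting decline -; macroinvertebrate diversity down +; water clarity down +
(E) pathogen outbreak — dissolved oxygen down +; zooplankton density down +; bird nesting decline +; macroinvertebrate diversity down +; water clarity down + (via zooplankton density down → water clarity down)
(F) upstream dam release change — dissolved oxygen down -; zooplankton density down -; bird nesting decline +; macroinvertebrate diversity down +; water clarity down +
Only (E) is consistent with every observation.

E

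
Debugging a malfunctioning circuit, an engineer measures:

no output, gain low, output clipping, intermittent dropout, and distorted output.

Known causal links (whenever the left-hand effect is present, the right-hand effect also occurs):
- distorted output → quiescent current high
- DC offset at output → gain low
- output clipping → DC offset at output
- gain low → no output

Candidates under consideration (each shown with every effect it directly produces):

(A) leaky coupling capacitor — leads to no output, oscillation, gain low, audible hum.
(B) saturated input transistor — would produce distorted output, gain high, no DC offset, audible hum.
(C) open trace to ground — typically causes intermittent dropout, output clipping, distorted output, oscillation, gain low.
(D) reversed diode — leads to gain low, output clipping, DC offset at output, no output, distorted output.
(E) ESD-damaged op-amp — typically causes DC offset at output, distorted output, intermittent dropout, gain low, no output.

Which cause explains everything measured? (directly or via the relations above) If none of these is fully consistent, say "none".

For each candidate, compare predicted effects to what was observed:
(A) leaky coupling capacitor — no output match; gain low match; output clipping miss; intermittent dropout miss; distorted output miss
(B) saturated input transistor — fails on no output, gain low, output clipping, intermittent dropout (predicts gain high, not gain low)
(C) open trace to ground — no output match (through gain low → no output); gain low match; output clipping match; intermittent dropout match; distorted output match
(D) reversed diode — no output match; gain low match; output clipping match; intermittent dropout miss; distorted output match
(E) ESD-damaged op-amp — no output match; gain low match; output clipping miss; intermittent dropout match; distorted output match
(C) is the only candidate with no mismatches.

C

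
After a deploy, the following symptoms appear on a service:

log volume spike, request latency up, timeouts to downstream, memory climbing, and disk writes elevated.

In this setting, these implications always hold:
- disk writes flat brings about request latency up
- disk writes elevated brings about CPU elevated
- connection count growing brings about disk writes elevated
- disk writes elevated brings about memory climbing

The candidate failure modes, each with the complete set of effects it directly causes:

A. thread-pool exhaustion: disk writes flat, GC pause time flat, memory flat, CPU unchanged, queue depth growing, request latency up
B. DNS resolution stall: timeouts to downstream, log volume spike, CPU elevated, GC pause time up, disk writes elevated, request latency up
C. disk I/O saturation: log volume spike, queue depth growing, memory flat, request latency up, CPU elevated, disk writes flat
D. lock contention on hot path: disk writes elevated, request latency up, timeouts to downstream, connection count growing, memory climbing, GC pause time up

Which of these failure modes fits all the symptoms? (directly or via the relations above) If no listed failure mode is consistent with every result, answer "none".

Per-candidate check:
(A) thread-pool exhaustion — log volume spike -; request latency up +; timeouts to downstream -; memory climbing -; disk writes elevated -
(B) DNS resolution stall — accounts for every observation (memory climbing by disk writes elevated → memory climbing)
(C) disk I/O saturation — log volume spike +; request latency up +; timeouts to downstream -; memory climbing -; disk writes elevated -
(D) lock contention on hot path — log volume spike -; request latency up +; timeouts to downstream +; memory climbing +; disk writes elevated +
(B) alone accounts for all the evidence.

B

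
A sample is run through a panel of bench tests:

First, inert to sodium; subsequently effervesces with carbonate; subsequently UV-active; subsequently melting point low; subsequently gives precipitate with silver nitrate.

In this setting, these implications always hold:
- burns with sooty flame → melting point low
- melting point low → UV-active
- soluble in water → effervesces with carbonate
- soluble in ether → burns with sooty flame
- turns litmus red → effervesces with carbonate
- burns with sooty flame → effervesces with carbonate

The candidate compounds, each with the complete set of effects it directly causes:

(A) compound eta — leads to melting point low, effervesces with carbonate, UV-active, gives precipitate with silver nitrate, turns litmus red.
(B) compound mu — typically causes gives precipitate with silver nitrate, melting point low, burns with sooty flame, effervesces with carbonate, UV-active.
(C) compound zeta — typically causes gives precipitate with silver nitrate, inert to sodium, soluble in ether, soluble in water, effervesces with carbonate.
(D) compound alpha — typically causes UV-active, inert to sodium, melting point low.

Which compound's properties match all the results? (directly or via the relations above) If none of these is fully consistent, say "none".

C

Checking each candidate against the observations:
(A) compound eta — inert to sodium ✗; effervesces with carbonate ✓; UV-active ✓; melting point low ✓; gives precipitate with silver nitrate ✓
(B) compound mu — inert to sodium ✗; effervesces with carbonate ✓; UV-active ✓; melting point low ✓; gives precipitate with silver nitrate ✓
(C) compound zeta — inert to sodium ✓; effervesces with carbonate ✓; UV-active ✓ (via soluble in ether → burns with sooty flame → melting point low → UV-active); melting point low ✓ (via soluble in ether → burns with sooty flame → melting point low); gives precipitate with silver nitrate ✓
(D) compound alpha — does not account for effervesces with carbonate, gives precipitate with silver nitrate
(C) alone accounts for all the evidence.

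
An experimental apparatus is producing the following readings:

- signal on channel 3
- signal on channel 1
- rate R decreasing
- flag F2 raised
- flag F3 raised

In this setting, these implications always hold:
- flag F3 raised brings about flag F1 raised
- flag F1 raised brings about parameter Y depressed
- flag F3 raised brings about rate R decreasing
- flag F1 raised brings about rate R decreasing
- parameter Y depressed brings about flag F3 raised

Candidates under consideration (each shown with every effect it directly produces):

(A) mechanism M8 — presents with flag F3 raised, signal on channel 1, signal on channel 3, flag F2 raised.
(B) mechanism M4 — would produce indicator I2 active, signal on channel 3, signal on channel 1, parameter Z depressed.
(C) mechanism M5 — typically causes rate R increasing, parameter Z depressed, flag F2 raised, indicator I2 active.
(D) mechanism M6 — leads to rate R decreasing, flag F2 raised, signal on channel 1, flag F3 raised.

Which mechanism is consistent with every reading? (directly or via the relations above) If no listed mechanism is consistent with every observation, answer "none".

For each candidate, compare predicted effects to what was observed:
(A) mechanism M8 — accounts for every observation (rate R decreasing by flag F3 raised → rate R decreasing)
(B) mechanism M4 — signal on channel 3 ✓; signal on channel 1 ✓; rate R decreasing ✗; flag F2 raised ✗; flag F3 raised ✗
(C) mechanism M5 — signal on channel 3 ✗; signal on channel 1 ✗; rate R decreasing ✗; flag F2 raised ✓; flag F3 raised ✗
(D) mechanism M6 — signal on channel 3 ✗; signal on channel 1 ✓; rate R decreasing ✓; flag F2 raised ✓; flag F3 raised ✓
Only (A) is consistent with every observation.

A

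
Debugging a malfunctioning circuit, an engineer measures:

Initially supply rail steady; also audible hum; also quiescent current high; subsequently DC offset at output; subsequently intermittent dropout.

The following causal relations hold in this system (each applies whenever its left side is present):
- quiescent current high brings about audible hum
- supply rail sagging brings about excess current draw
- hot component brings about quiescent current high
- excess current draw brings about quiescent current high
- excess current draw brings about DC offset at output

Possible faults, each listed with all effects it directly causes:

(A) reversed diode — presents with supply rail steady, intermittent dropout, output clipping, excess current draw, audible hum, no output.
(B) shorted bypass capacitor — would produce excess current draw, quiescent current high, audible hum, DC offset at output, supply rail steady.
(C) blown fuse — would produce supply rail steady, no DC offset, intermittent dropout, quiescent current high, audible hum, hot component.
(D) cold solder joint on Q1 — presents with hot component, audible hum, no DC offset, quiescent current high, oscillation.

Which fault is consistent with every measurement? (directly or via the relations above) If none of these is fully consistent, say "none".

A

Testing each hypothesis:
(A) reversed diode — accounts for every observation (quiescent current high by excess current draw → quiescent current high)
(B) shorted bypass capacitor — supply rail steady match; audible hum match; quiescent current high match; DC offset at output match; intermittent dropout miss
(C) blown fuse — fails on DC offset at output (predicts no DC offset, not DC offset at output)
(D) cold solder joint on Q1 — supply rail steady miss; audible hum match; quiescent current high match; DC offset at output miss; intermittent dropout miss
Only (A) is consistent with every observation.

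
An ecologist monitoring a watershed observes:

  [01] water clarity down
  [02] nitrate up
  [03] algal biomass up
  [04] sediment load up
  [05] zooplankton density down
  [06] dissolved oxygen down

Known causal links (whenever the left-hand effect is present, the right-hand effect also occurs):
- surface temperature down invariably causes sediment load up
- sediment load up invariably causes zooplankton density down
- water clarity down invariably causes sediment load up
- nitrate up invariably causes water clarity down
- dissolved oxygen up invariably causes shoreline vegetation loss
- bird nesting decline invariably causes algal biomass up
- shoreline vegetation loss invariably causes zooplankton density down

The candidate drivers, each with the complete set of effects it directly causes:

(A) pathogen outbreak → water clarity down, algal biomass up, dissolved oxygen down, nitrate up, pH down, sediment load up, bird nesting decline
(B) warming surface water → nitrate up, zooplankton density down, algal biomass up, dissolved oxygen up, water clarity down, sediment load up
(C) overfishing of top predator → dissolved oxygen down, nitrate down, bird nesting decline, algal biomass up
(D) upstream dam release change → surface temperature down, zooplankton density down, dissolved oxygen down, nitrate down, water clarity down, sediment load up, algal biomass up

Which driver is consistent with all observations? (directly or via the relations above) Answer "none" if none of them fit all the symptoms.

For each candidate, compare predicted effects to what was observed:
(A) pathogen outbreak — water clarity down +; nitrate up +; algal biomass up +; sediment load up +; zooplankton density down + (by sediment load up → zooplankton density down); dissolved oxygen down +
(B) warming surface water — water clarity down +; nitrate up +; algal biomass up +; sediment load up +; zooplankton density down +; dissolved oxygen down -
(C) overfishing of top predator — fails on water clarity down, nitrate up, sediment load up, zooplankton density down (predicts nitrate down, not nitrate up)
(D) upstream dam release change — water clarity down +; nitrate up -; algal biomass up +; sediment load up +; zooplankton density down +; dissolved oxygen down +
(A) is the only candidate with no mismatches.

A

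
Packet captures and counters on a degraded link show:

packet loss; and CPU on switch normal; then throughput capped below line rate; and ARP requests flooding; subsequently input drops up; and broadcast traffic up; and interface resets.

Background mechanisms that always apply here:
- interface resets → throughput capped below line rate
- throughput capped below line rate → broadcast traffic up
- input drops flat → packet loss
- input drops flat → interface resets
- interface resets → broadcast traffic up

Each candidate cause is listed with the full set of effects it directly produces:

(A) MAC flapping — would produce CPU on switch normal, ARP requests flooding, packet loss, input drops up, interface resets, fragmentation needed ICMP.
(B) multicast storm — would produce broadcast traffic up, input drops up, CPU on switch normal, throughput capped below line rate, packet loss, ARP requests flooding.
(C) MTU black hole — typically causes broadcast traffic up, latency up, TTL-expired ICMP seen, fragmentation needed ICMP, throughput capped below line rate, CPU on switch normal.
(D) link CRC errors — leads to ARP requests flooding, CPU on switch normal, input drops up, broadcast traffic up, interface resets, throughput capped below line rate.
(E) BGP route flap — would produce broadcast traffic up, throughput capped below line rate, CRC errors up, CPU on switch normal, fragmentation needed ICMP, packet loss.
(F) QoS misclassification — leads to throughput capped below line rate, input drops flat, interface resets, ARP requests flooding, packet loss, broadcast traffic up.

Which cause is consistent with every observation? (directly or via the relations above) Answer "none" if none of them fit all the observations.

A

Testing each hypothesis:
(A) MAC flapping — accounts for every observation (throughput capped below line rate through interface resets → throughput capped below line rate)
(B) multicast storm — packet loss ✓; CPU on switch normal ✓; throughput capped below line rate ✓; ARP requests flooding ✓; input drops up ✓; broadcast traffic up ✓; interface resets ✗
(C) MTU black hole — does not account for packet loss, ARP requests flooding, input drops up, interface resets
(D) link CRC errors — packet loss ✗; CPU on switch normal ✓; throughput capped below line rate ✓; ARP requests flooding ✓; input drops up ✓; broadcast traffic up ✓; interface resets ✓
(E) BGP route flap — does not account for ARP requests flooding, input drops up, interface resets
(F) QoS misclassification — packet loss ✓; CPU on switch normal ✗; throughput capped below line rate ✓; ARP requests flooding ✓; input drops up ✗; broadcast traffic up ✓; interface resets ✓
(A) is the only candidate with no mismatches.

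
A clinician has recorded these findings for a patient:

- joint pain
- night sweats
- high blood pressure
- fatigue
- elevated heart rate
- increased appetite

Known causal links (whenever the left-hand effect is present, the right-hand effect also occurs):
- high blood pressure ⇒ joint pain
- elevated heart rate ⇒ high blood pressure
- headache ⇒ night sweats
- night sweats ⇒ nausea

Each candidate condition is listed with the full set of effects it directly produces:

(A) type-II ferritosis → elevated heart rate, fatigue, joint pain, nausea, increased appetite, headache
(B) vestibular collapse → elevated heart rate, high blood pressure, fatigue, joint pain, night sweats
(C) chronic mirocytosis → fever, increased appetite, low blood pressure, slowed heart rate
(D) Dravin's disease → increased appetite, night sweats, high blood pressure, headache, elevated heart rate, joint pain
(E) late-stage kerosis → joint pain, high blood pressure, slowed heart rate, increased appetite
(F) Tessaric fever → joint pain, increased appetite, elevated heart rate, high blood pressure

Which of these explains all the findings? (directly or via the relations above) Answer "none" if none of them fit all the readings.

A

Testing each hypothesis:
(A) type-II ferritosis — accounts for every observation (night sweats by headache → night sweats)
(B) vestibular collapse — joint pain match; night sweats match; high blood pressure match; fatigue match; elevated heart rate match; increased appetite miss
(C) chronic mirocytosis — fails on joint pain, night sweats, high blood pressure, fatigue, elevated heart rate (predicts low blood pressure, not high blood pressure; predicts slowed heart rate, not elevated heart rate)
(D) Dravin's disease — joint pain match; night sweats match; high blood pressure match; fatigue miss; elevated heart rate match; increased appetite match
(E) late-stage kerosis — fails on night sweats, fatigue, elevated heart rate (predicts slowed heart rate, not elevated heart rate)
(F) Tessaric fever — does not account for night sweats, fatigue
(A) is the only candidate with no mismatches.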